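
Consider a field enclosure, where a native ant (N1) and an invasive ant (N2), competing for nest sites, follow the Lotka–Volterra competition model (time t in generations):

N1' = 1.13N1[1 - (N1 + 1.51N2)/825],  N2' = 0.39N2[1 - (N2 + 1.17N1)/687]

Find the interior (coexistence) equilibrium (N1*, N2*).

N1* ≈ 277, N2* ≈ 363

Setting both brackets to zero gives the nullclines N1 + 1.51N2 = 825 and 1.17N1 + N2 = 687.
Substituting N2 = 687 - 1.17N1 into the first: N1(1 - 1.51·1.17) = 825 - 1.51·687.
So N1* = -212/-0.767 = 277, and then N2* = 687 - 1.17·277 = 363.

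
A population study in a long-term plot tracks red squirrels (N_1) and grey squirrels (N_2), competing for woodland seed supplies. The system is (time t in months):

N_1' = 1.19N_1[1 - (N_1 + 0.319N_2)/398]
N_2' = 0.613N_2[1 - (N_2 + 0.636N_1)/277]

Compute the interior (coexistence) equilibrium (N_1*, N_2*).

N_1* ≈ 388, N_2* ≈ 29.9

Setting both brackets to zero gives the nullclines N_1 + 0.319N_2 = 398 and 0.636N_1 + N_2 = 277.
Substituting N_2 = 277 - 0.636N_1 into the first: N_1(1 - 0.319·0.636) = 398 - 0.319·277.
So N_1* = 310/0.797 = 388, and then N_2* = 277 - 0.636·388 = 29.9.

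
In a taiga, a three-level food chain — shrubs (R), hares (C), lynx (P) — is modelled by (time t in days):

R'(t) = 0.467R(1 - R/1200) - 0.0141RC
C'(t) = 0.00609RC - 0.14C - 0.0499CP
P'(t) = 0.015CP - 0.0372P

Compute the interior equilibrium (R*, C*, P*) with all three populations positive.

From dP/dt = 0: 0.015C* = 0.0372, so C* = 2.48.
From dR/dt = 0: 0.467(1 - R*/1200) = 0.0141·2.48, giving R* = 1200·(1 - 0.0749) = 1110.
From dC/dt = 0: 0.00609·1110 - 0.14 = 0.0499P*, so P* = 6.62/0.0499 = 133.

R* ≈ 1110, C* ≈ 2.48, P* ≈ 133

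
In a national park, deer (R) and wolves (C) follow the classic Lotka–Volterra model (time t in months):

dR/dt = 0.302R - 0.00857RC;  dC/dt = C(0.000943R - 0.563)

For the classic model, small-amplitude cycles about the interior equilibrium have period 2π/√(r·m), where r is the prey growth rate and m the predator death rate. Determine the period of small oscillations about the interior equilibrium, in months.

Here r = 0.302 and m = 0.563, so r·m = 0.17.
ω = √0.17 = 0.412 per month, hence T = 2π/ω ≈ 15.2 months.

T ≈ 15.2 months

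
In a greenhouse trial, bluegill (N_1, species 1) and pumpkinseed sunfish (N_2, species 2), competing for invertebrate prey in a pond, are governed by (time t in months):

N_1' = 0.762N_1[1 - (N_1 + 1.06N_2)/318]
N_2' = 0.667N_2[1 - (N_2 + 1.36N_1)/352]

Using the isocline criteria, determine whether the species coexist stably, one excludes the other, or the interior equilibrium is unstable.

Compare the nullcline intercepts: K1/α12 = 318/1.06 = 300 < K2 = 352; K2/α21 = 352/1.36 = 259 < K1 = 318.
Since both are reversed, neither can invade when rare; the interior point is a saddle.

unstable coexistence (outcome depends on initial conditions)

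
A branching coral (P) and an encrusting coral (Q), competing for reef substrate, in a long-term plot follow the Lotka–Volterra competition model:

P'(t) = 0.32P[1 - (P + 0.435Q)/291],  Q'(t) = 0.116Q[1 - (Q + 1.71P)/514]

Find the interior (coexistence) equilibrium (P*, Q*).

Setting both brackets to zero gives the nullclines P + 0.435Q = 291 and 1.71P + Q = 514.
Substituting Q = 514 - 1.71P into the first: P(1 - 0.435·1.71) = 291 - 0.435·514.
So P* = 67.4/0.256 = 263, and then Q* = 514 - 1.71·263 = 64.

P* ≈ 263, Q* ≈ 64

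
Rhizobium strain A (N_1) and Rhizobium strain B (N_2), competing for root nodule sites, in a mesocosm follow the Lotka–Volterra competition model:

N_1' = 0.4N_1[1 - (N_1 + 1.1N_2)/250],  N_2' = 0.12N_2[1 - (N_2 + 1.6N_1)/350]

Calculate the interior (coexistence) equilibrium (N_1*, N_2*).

Setting both brackets to zero gives the nullclines N_1 + 1.1N_2 = 250 and 1.6N_1 + N_2 = 350.
Substituting N_2 = 350 - 1.6N_1 into the first: N_1(1 - 1.1·1.6) = 250 - 1.1·350.
So N_1* = -135/-0.76 = 178, and then N_2* = 350 - 1.6·178 = 65.8.

N_1* ≈ 178, N_2* ≈ 65.8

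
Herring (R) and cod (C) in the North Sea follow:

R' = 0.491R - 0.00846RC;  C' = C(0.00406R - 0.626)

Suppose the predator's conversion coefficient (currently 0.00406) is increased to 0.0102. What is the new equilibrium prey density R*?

R* ≈ 61.4

At the interior fixed point, setting dC/dt = 0 with C > 0 fixes R* = (predator death rate)/(RC coefficient) — independent of the other coefficients.
With the change, R* = 0.626/0.0102 = 61.4; it falls from 154.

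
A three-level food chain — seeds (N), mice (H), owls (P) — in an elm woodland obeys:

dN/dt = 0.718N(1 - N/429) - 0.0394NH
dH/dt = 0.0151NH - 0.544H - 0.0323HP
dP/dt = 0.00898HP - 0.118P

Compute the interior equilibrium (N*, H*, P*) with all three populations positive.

From dP/dt = 0: 0.00898H* = 0.118, so H* = 13.1.
From dN/dt = 0: 0.718(1 - N*/429) = 0.0394·13.1, giving N* = 429·(1 - 0.721) = 120.
From dH/dt = 0: 0.0151·120 - 0.544 = 0.0323P*, so P* = 1.26/0.0323 = 39.1.

N* ≈ 120, H* ≈ 13.1, P* ≈ 39.1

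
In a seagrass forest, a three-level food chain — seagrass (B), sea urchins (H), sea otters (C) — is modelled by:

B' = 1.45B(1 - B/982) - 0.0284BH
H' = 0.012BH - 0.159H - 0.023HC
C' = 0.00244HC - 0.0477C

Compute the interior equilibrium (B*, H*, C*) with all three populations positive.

B* ≈ 606, H* ≈ 19.5, C* ≈ 309

From dC/dt = 0: 0.00244H* = 0.0477, so H* = 19.5.
From dB/dt = 0: 1.45(1 - B*/982) = 0.0284·19.5, giving B* = 982·(1 - 0.383) = 606.
From dH/dt = 0: 0.012·606 - 0.159 = 0.023C*, so C* = 7.11/0.023 = 309.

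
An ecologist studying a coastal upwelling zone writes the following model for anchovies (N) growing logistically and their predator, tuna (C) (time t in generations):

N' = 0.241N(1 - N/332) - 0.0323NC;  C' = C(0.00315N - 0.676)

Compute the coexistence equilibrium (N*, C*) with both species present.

From dC/dt = 0 with C > 0: 0.00315N* = 0.676, so N* = 215.
Substitute into dN/dt = 0: 0.241(1 - 215/332) = 0.0323C*.
The bracket is 0.354, giving C* = 0.0852/0.0323 = 2.64.

N* ≈ 215, C* ≈ 2.64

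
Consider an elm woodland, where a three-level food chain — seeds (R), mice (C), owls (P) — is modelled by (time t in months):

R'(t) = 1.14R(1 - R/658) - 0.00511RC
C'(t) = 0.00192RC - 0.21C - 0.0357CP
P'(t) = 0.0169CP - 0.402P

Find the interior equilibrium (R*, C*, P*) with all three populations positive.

From dP/dt = 0: 0.0169C* = 0.402, so C* = 23.8.
From dR/dt = 0: 1.14(1 - R*/658) = 0.00511·23.8, giving R* = 658·(1 - 0.107) = 588.
From dC/dt = 0: 0.00192·588 - 0.21 = 0.0357P*, so P* = 0.919/0.0357 = 25.7.

R* ≈ 588, C* ≈ 23.8, P* ≈ 25.7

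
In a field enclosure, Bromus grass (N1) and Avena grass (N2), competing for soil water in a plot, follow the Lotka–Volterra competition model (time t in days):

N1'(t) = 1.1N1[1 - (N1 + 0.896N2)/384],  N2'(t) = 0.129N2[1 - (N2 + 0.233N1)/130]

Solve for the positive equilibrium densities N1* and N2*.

N1* ≈ 338, N2* ≈ 51.2

Setting both brackets to zero gives the nullclines N1 + 0.896N2 = 384 and 0.233N1 + N2 = 130.
Substituting N2 = 130 - 0.233N1 into the first: N1(1 - 0.896·0.233) = 384 - 0.896·130.
So N1* = 268/0.791 = 338, and then N2* = 130 - 0.233·338 = 51.2.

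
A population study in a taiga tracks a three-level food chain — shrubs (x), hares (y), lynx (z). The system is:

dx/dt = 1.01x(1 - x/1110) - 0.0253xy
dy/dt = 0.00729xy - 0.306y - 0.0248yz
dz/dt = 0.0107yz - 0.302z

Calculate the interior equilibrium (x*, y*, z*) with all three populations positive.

From dz/dt = 0: 0.0107y* = 0.302, so y* = 28.2.
From dx/dt = 0: 1.01(1 - x*/1110) = 0.0253·28.2, giving x* = 1110·(1 - 0.707) = 325.
From dy/dt = 0: 0.00729·325 - 0.306 = 0.0248z*, so z* = 2.06/0.0248 = 83.3.

x* ≈ 325, y* ≈ 28.2, z* ≈ 83.3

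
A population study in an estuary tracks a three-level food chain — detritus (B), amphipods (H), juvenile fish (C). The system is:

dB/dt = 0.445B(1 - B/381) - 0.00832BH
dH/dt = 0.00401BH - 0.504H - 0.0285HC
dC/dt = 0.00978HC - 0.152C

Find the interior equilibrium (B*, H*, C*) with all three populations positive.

B* ≈ 270, H* ≈ 15.5, C* ≈ 20.3

From dC/dt = 0: 0.00978H* = 0.152, so H* = 15.5.
From dB/dt = 0: 0.445(1 - B*/381) = 0.00832·15.5, giving B* = 381·(1 - 0.291) = 270.
From dH/dt = 0: 0.00401·270 - 0.504 = 0.0285C*, so C* = 0.58/0.0285 = 20.3.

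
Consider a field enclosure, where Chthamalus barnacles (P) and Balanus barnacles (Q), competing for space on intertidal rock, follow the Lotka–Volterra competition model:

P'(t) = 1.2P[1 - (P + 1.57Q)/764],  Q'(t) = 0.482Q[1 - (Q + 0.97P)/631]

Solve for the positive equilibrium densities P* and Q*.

P* ≈ 433, Q* ≈ 211

Setting both brackets to zero gives the nullclines P + 1.57Q = 764 and 0.97P + Q = 631.
Substituting Q = 631 - 0.97P into the first: P(1 - 1.57·0.97) = 764 - 1.57·631.
So P* = -227/-0.523 = 433, and then Q* = 631 - 0.97·433 = 211.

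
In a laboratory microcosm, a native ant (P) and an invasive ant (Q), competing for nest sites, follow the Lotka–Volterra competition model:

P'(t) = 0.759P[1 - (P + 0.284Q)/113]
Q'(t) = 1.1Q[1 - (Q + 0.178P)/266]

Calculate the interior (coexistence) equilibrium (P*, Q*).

P* ≈ 39.5, Q* ≈ 259

Setting both brackets to zero gives the nullclines P + 0.284Q = 113 and 0.178P + Q = 266.
Substituting Q = 266 - 0.178P into the first: P(1 - 0.284·0.178) = 113 - 0.284·266.
So P* = 37.5/0.949 = 39.5, and then Q* = 266 - 0.178·39.5 = 259.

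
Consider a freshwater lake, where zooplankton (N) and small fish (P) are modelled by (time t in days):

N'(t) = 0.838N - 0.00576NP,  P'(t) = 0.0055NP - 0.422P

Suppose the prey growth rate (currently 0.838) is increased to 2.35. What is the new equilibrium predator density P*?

At the interior fixed point, setting dN/dt = 0 with N > 0 fixes P* = (prey growth rate)/(NP coefficient) — independent of the other coefficients.
With the change, P* = 2.35/0.00576 = 408; it rises from 145.

P* ≈ 408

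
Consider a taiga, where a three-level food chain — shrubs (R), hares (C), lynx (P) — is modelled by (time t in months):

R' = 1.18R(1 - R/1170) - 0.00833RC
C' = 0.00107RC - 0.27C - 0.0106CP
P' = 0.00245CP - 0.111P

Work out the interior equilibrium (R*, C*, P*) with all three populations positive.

R* ≈ 796, C* ≈ 45.3, P* ≈ 54.9

From dP/dt = 0: 0.00245C* = 0.111, so C* = 45.3.
From dR/dt = 0: 1.18(1 - R*/1170) = 0.00833·45.3, giving R* = 1170·(1 - 0.32) = 796.
From dC/dt = 0: 0.00107·796 - 0.27 = 0.0106P*, so P* = 0.582/0.0106 = 54.9.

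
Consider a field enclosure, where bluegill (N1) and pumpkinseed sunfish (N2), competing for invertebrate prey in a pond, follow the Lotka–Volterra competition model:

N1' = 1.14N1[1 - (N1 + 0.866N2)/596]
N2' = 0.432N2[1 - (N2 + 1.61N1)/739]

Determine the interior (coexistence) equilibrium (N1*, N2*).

Setting both brackets to zero gives the nullclines N1 + 0.866N2 = 596 and 1.61N1 + N2 = 739.
Substituting N2 = 739 - 1.61N1 into the first: N1(1 - 0.866·1.61) = 596 - 0.866·739.
So N1* = -44/-0.394 = 112, and then N2* = 739 - 1.61·112 = 559.

N1* ≈ 112, N2* ≈ 559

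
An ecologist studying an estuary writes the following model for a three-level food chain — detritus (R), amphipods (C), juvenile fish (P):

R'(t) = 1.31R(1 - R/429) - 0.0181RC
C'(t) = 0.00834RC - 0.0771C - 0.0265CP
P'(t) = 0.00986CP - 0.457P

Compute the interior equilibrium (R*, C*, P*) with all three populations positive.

R* ≈ 154, C* ≈ 46.3, P* ≈ 45.6

From dP/dt = 0: 0.00986C* = 0.457, so C* = 46.3.
From dR/dt = 0: 1.31(1 - R*/429) = 0.0181·46.3, giving R* = 429·(1 - 0.64) = 154.
From dC/dt = 0: 0.00834·154 - 0.0771 = 0.0265P*, so P* = 1.21/0.0265 = 45.6.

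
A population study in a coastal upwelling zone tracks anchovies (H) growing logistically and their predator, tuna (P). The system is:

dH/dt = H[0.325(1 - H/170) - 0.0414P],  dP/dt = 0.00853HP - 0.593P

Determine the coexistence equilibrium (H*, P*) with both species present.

H* ≈ 69.5, P* ≈ 4.64

From dP/dt = 0 with P > 0: 0.00853H* = 0.593, so H* = 69.5.
Substitute into dH/dt = 0: 0.325(1 - 69.5/170) = 0.0414P*.
The bracket is 0.591, giving P* = 0.192/0.0414 = 4.64.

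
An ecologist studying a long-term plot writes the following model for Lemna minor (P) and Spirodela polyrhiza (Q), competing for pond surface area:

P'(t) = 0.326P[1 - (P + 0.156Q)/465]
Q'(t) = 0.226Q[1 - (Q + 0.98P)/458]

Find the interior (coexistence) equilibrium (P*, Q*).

P* ≈ 465, Q* ≈ 2.72

Setting both brackets to zero gives the nullclines P + 0.156Q = 465 and 0.98P + Q = 458.
Substituting Q = 458 - 0.98P into the first: P(1 - 0.156·0.98) = 465 - 0.156·458.
So P* = 394/0.847 = 465, and then Q* = 458 - 0.98·465 = 2.72.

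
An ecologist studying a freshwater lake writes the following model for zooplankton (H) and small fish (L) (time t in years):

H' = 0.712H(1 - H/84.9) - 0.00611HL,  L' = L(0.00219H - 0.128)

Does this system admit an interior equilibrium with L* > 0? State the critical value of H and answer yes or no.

Threshold H = 58.4; K > 58.4, so yes, the predator persists.

The predator equation gives dL/dt > 0 only when H > 0.128/0.00219 = 58.4.
Without the predator, H → K = 84.9. Since 84.9 > 58.4, the predator can invade and persist.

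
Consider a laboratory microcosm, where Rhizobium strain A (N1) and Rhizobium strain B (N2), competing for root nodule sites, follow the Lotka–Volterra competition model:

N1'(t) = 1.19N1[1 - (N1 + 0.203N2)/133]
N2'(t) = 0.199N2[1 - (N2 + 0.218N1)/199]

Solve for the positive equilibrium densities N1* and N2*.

N1* ≈ 96.9, N2* ≈ 178

Setting both brackets to zero gives the nullclines N1 + 0.203N2 = 133 and 0.218N1 + N2 = 199.
Substituting N2 = 199 - 0.218N1 into the first: N1(1 - 0.203·0.218) = 133 - 0.203·199.
So N1* = 92.6/0.956 = 96.9, and then N2* = 199 - 0.218·96.9 = 178.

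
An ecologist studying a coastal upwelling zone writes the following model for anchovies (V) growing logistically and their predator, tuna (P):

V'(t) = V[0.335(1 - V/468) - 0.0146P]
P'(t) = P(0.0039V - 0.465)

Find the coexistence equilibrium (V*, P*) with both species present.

V* ≈ 119, P* ≈ 17.1

From dP/dt = 0 with P > 0: 0.0039V* = 0.465, so V* = 119.
Substitute into dV/dt = 0: 0.335(1 - 119/468) = 0.0146P*.
The bracket is 0.745, giving P* = 0.25/0.0146 = 17.1.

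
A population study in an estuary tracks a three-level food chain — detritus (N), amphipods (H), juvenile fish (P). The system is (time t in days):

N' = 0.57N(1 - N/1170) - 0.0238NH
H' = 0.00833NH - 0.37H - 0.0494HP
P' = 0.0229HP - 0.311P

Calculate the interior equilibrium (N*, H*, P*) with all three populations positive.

N* ≈ 507, H* ≈ 13.6, P* ≈ 77.9

From dP/dt = 0: 0.0229H* = 0.311, so H* = 13.6.
From dN/dt = 0: 0.57(1 - N*/1170) = 0.0238·13.6, giving N* = 1170·(1 - 0.567) = 507.
From dH/dt = 0: 0.00833·507 - 0.37 = 0.0494P*, so P* = 3.85/0.0494 = 77.9.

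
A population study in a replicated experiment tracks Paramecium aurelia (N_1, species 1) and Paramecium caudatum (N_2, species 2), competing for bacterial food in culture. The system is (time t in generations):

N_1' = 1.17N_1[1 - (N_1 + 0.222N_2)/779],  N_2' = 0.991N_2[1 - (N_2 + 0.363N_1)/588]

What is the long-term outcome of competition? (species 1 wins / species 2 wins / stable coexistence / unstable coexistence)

Compare the nullcline intercepts: K1/α12 = 779/0.222 = 3510 > K2 = 588; K2/α21 = 588/0.363 = 1620 > K1 = 779.
Since both inequalities hold, each species can invade when rare, so the interior equilibrium is stable.

stable coexistence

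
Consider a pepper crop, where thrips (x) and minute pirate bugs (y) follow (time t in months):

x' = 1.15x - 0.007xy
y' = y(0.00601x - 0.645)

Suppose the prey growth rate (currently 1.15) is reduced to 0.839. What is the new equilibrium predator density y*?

y* ≈ 120

At the interior fixed point, setting dx/dt = 0 with x > 0 fixes y* = (prey growth rate)/(xy coefficient) — independent of the other coefficients.
With the change, y* = 0.839/0.007 = 120; it falls from 164.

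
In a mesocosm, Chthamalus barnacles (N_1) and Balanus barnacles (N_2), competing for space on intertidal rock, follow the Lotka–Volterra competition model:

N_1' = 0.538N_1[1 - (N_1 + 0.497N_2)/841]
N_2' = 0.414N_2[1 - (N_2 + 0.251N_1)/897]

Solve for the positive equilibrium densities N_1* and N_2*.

Setting both brackets to zero gives the nullclines N_1 + 0.497N_2 = 841 and 0.251N_1 + N_2 = 897.
Substituting N_2 = 897 - 0.251N_1 into the first: N_1(1 - 0.497·0.251) = 841 - 0.497·897.
So N_1* = 395/0.875 = 452, and then N_2* = 897 - 0.251·452 = 784.

N_1* ≈ 452, N_2* ≈ 784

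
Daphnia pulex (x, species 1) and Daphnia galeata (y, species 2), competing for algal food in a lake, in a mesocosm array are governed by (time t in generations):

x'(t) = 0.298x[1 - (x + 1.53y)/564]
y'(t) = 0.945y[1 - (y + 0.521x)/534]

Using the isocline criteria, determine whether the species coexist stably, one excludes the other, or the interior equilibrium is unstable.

species 2 excludes species 1

Compare the nullcline intercepts: K1/α12 = 564/1.53 = 369 < K2 = 534; K2/α21 = 534/0.521 = 1020 > K1 = 564.
Since the inequalities point opposite ways, species 2 can invade but species 1 cannot.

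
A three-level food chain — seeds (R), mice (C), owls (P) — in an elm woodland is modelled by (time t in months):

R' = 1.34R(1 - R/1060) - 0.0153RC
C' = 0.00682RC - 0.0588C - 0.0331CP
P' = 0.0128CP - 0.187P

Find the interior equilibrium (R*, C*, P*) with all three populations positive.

R* ≈ 883, C* ≈ 14.6, P* ≈ 180

From dP/dt = 0: 0.0128C* = 0.187, so C* = 14.6.
From dR/dt = 0: 1.34(1 - R*/1060) = 0.0153·14.6, giving R* = 1060·(1 - 0.167) = 883.
From dC/dt = 0: 0.00682·883 - 0.0588 = 0.0331P*, so P* = 5.96/0.0331 = 180.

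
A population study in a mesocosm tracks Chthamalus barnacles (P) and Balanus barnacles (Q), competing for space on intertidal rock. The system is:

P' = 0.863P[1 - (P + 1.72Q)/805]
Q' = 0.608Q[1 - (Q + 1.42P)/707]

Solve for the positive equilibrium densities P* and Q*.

P* ≈ 285, Q* ≈ 302

Setting both brackets to zero gives the nullclines P + 1.72Q = 805 and 1.42P + Q = 707.
Substituting Q = 707 - 1.42P into the first: P(1 - 1.72·1.42) = 805 - 1.72·707.
So P* = -411/-1.44 = 285, and then Q* = 707 - 1.42·285 = 302.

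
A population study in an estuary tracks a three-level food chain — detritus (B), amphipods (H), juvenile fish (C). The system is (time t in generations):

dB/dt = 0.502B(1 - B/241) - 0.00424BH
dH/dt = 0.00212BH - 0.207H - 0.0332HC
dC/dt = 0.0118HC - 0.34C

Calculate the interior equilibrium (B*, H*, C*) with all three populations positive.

From dC/dt = 0: 0.0118H* = 0.34, so H* = 28.8.
From dB/dt = 0: 0.502(1 - B*/241) = 0.00424·28.8, giving B* = 241·(1 - 0.243) = 182.
From dH/dt = 0: 0.00212·182 - 0.207 = 0.0332C*, so C* = 0.18/0.0332 = 5.41.

B* ≈ 182, H* ≈ 28.8, C* ≈ 5.41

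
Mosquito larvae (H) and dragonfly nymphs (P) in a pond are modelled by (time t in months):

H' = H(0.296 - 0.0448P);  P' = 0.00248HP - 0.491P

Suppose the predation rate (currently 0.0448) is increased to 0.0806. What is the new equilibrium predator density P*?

At the interior fixed point, setting dH/dt = 0 with H > 0 fixes P* = (prey growth rate)/(HP coefficient) — independent of the other coefficients.
With the change, P* = 0.296/0.0806 = 3.67; it falls from 6.61.

P* ≈ 3.67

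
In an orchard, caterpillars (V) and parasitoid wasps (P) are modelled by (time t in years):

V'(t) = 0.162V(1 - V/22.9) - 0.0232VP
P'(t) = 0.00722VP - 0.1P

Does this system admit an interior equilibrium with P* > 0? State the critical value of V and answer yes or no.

The predator equation gives dP/dt > 0 only when V > 0.1/0.00722 = 13.9.
Without the predator, V → K = 22.9. Since 22.9 > 13.9, the predator can invade and persist.

Threshold V = 13.9; K > 13.9, so yes, the predator persists.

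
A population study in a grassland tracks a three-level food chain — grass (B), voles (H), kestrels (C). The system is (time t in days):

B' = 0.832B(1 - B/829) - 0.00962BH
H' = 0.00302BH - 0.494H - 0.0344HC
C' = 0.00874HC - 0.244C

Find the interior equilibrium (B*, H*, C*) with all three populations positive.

B* ≈ 561, H* ≈ 27.9, C* ≈ 34.9

From dC/dt = 0: 0.00874H* = 0.244, so H* = 27.9.
From dB/dt = 0: 0.832(1 - B*/829) = 0.00962·27.9, giving B* = 829·(1 - 0.323) = 561.
From dH/dt = 0: 0.00302·561 - 0.494 = 0.0344C*, so C* = 1.2/0.0344 = 34.9.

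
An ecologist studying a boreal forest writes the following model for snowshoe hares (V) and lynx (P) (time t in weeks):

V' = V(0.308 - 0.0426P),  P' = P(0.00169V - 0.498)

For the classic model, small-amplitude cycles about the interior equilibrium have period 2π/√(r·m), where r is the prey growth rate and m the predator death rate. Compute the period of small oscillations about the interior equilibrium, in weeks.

Here r = 0.308 and m = 0.498, so r·m = 0.153.
ω = √0.153 = 0.392 per week, hence T = 2π/ω ≈ 16 weeks.

T ≈ 16 weeks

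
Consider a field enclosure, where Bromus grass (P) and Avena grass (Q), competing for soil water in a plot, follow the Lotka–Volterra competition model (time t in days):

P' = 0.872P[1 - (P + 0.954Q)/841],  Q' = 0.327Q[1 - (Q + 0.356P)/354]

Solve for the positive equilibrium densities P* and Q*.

Setting both brackets to zero gives the nullclines P + 0.954Q = 841 and 0.356P + Q = 354.
Substituting Q = 354 - 0.356P into the first: P(1 - 0.954·0.356) = 841 - 0.954·354.
So P* = 503/0.66 = 762, and then Q* = 354 - 0.356·762 = 82.7.

P* ≈ 762, Q* ≈ 82.7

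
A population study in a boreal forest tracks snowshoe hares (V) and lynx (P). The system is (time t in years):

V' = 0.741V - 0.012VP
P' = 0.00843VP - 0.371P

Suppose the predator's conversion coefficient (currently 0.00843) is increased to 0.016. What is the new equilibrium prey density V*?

V* ≈ 23.2

At the interior fixed point, setting dP/dt = 0 with P > 0 fixes V* = (predator death rate)/(VP coefficient) — independent of the other coefficients.
With the change, V* = 0.371/0.016 = 23.2; it falls from 44.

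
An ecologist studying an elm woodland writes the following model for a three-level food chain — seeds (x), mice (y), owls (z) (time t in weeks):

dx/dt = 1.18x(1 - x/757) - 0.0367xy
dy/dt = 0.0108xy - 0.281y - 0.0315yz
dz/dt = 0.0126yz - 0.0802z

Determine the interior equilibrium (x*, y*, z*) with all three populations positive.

x* ≈ 607, y* ≈ 6.37, z* ≈ 199

From dz/dt = 0: 0.0126y* = 0.0802, so y* = 6.37.
From dx/dt = 0: 1.18(1 - x*/757) = 0.0367·6.37, giving x* = 757·(1 - 0.198) = 607.
From dy/dt = 0: 0.0108·607 - 0.281 = 0.0315z*, so z* = 6.28/0.0315 = 199.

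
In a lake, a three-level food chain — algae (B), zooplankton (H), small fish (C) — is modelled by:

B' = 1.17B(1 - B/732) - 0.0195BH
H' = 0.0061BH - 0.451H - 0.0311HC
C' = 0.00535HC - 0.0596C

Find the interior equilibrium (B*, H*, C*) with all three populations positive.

B* ≈ 596, H* ≈ 11.1, C* ≈ 102

From dC/dt = 0: 0.00535H* = 0.0596, so H* = 11.1.
From dB/dt = 0: 1.17(1 - B*/732) = 0.0195·11.1, giving B* = 732·(1 - 0.186) = 596.
From dH/dt = 0: 0.0061·596 - 0.451 = 0.0311C*, so C* = 3.19/0.0311 = 102.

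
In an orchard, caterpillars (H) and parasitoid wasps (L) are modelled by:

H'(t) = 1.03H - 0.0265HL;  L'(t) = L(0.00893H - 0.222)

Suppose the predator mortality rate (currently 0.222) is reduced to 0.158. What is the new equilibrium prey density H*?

At the interior fixed point, setting dL/dt = 0 with L > 0 fixes H* = (predator death rate)/(HL coefficient) — independent of the other coefficients.
With the change, H* = 0.158/0.00893 = 17.7; it falls from 24.9.

H* ≈ 17.7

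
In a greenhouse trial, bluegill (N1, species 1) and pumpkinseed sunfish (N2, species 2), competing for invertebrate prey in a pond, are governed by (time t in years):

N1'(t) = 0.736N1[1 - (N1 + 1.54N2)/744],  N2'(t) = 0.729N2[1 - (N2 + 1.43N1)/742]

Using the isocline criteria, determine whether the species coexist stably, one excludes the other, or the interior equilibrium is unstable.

Compare the nullcline intercepts: K1/α12 = 744/1.54 = 483 < K2 = 742; K2/α21 = 742/1.43 = 519 < K1 = 744.
Since both are reversed, neither can invade when rare; the interior point is a saddle.

unstable coexistence (outcome depends on initial conditions)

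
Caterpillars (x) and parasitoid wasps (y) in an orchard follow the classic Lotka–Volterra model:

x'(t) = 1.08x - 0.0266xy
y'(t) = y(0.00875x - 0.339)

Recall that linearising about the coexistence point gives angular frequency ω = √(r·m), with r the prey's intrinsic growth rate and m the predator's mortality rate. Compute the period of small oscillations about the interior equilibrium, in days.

Here r = 1.08 and m = 0.339, so r·m = 0.366.
ω = √0.366 = 0.605 per day, hence T = 2π/ω ≈ 10.4 days.

T ≈ 10.4 days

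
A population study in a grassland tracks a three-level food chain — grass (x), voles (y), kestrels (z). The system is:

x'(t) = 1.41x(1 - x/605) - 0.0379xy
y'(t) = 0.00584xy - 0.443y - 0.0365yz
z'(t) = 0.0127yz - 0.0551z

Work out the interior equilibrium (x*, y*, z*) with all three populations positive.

x* ≈ 534, y* ≈ 4.34, z* ≈ 73.4

From dz/dt = 0: 0.0127y* = 0.0551, so y* = 4.34.
From dx/dt = 0: 1.41(1 - x*/605) = 0.0379·4.34, giving x* = 605·(1 - 0.117) = 534.
From dy/dt = 0: 0.00584·534 - 0.443 = 0.0365z*, so z* = 2.68/0.0365 = 73.4.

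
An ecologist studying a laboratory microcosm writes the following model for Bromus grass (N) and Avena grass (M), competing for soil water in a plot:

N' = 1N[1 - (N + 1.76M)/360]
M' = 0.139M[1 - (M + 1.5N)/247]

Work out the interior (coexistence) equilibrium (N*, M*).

N* ≈ 45.6, M* ≈ 179

Setting both brackets to zero gives the nullclines N + 1.76M = 360 and 1.5N + M = 247.
Substituting M = 247 - 1.5N into the first: N(1 - 1.76·1.5) = 360 - 1.76·247.
So N* = -74.7/-1.64 = 45.6, and then M* = 247 - 1.5·45.6 = 179.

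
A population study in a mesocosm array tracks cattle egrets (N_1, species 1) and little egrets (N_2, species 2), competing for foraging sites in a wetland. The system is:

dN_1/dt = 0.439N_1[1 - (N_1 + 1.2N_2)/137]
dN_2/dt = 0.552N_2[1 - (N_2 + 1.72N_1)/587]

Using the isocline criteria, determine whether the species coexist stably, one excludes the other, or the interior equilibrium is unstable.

Compare the nullcline intercepts: K1/α12 = 137/1.2 = 114 < K2 = 587; K2/α21 = 587/1.72 = 341 > K1 = 137.
Since the inequalities point opposite ways, species 2 can invade but species 1 cannot.

species 2 excludes species 1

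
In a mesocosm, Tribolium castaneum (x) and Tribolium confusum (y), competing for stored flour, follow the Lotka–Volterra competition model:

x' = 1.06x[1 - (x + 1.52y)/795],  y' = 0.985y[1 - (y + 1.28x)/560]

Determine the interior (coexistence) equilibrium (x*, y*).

Setting both brackets to zero gives the nullclines x + 1.52y = 795 and 1.28x + y = 560.
Substituting y = 560 - 1.28x into the first: x(1 - 1.52·1.28) = 795 - 1.52·560.
So x* = -56.2/-0.946 = 59.4, and then y* = 560 - 1.28·59.4 = 484.

x* ≈ 59.4, y* ≈ 484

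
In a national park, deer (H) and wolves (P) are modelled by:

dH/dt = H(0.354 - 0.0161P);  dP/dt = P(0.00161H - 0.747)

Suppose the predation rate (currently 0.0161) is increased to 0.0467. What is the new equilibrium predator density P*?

At the interior fixed point, setting dH/dt = 0 with H > 0 fixes P* = (prey growth rate)/(HP coefficient) — independent of the other coefficients.
With the change, P* = 0.354/0.0467 = 7.58; it falls from 22.

P* ≈ 7.58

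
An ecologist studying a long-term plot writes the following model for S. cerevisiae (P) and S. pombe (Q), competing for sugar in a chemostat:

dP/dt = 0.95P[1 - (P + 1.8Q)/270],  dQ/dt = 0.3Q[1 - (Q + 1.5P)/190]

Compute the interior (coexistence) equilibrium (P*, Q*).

P* ≈ 42.4, Q* ≈ 126

Setting both brackets to zero gives the nullclines P + 1.8Q = 270 and 1.5P + Q = 190.
Substituting Q = 190 - 1.5P into the first: P(1 - 1.8·1.5) = 270 - 1.8·190.
So P* = -72/-1.7 = 42.4, and then Q* = 190 - 1.5·42.4 = 126.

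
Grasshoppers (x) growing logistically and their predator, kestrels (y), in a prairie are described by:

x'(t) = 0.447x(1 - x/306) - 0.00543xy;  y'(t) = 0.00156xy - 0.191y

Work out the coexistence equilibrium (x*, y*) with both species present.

x* ≈ 122, y* ≈ 49.4

From dy/dt = 0 with y > 0: 0.00156x* = 0.191, so x* = 122.
Substitute into dx/dt = 0: 0.447(1 - 122/306) = 0.00543y*.
The bracket is 0.6, giving y* = 0.268/0.00543 = 49.4.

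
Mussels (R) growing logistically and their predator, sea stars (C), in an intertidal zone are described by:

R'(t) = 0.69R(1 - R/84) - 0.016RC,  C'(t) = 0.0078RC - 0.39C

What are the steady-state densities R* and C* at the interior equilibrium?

R* ≈ 50, C* ≈ 17.5

From dC/dt = 0 with C > 0: 0.0078R* = 0.39, so R* = 50.
Substitute into dR/dt = 0: 0.69(1 - 50/84) = 0.016C*.
The bracket is 0.405, giving C* = 0.279/0.016 = 17.5.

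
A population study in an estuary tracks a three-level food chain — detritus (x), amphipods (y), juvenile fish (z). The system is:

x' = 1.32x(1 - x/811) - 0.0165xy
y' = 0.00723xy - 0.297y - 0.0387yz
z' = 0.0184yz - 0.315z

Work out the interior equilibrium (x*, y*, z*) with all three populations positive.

From dz/dt = 0: 0.0184y* = 0.315, so y* = 17.1.
From dx/dt = 0: 1.32(1 - x*/811) = 0.0165·17.1, giving x* = 811·(1 - 0.214) = 637.
From dy/dt = 0: 0.00723·637 - 0.297 = 0.0387z*, so z* = 4.31/0.0387 = 111.

x* ≈ 637, y* ≈ 17.1, z* ≈ 111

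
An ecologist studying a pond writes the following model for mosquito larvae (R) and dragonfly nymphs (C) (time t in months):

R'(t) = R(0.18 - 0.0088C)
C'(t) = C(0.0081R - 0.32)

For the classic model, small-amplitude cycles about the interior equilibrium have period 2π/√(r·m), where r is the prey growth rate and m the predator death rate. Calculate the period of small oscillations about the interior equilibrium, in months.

Here r = 0.18 and m = 0.32, so r·m = 0.0576.
ω = √0.0576 = 0.24 per month, hence T = 2π/ω ≈ 26.2 months.

T ≈ 26.2 months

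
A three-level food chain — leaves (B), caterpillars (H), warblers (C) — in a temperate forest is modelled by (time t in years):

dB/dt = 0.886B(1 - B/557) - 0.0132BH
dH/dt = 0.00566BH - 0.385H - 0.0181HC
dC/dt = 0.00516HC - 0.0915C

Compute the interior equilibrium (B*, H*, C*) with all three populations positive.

From dC/dt = 0: 0.00516H* = 0.0915, so H* = 17.7.
From dB/dt = 0: 0.886(1 - B*/557) = 0.0132·17.7, giving B* = 557·(1 - 0.264) = 410.
From dH/dt = 0: 0.00566·410 - 0.385 = 0.0181C*, so C* = 1.93/0.0181 = 107.

B* ≈ 410, H* ≈ 17.7, C* ≈ 107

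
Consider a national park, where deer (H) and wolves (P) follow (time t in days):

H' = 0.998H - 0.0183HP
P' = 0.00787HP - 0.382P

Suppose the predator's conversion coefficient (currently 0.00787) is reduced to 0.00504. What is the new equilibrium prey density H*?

H* ≈ 75.8

At the interior fixed point, setting dP/dt = 0 with P > 0 fixes H* = (predator death rate)/(HP coefficient) — independent of the other coefficients.
With the change, H* = 0.382/0.00504 = 75.8; it rises from 48.5.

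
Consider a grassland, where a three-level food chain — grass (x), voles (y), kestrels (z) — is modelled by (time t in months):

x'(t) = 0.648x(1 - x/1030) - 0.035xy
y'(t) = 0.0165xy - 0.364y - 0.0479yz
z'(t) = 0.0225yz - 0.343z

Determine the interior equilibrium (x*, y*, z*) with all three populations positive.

From dz/dt = 0: 0.0225y* = 0.343, so y* = 15.2.
From dx/dt = 0: 0.648(1 - x*/1030) = 0.035·15.2, giving x* = 1030·(1 - 0.823) = 182.
From dy/dt = 0: 0.0165·182 - 0.364 = 0.0479z*, so z* = 2.64/0.0479 = 55.1.

x* ≈ 182, y* ≈ 15.2, z* ≈ 55.1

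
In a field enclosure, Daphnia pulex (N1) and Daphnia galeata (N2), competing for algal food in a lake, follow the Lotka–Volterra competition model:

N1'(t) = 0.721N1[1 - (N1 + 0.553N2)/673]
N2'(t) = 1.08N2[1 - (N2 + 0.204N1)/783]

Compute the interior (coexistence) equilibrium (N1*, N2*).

Setting both brackets to zero gives the nullclines N1 + 0.553N2 = 673 and 0.204N1 + N2 = 783.
Substituting N2 = 783 - 0.204N1 into the first: N1(1 - 0.553·0.204) = 673 - 0.553·783.
So N1* = 240/0.887 = 271, and then N2* = 783 - 0.204·271 = 728.

N1* ≈ 271, N2* ≈ 728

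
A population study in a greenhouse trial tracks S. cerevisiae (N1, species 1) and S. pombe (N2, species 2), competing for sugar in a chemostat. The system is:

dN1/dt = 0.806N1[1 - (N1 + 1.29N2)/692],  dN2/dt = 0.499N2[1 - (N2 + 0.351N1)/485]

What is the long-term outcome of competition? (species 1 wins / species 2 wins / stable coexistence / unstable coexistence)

stable coexistence

Compare the nullcline intercepts: K1/α12 = 692/1.29 = 536 > K2 = 485; K2/α21 = 485/0.351 = 1380 > K1 = 692.
Since both inequalities hold, each species can invade when rare, so the interior equilibrium is stable.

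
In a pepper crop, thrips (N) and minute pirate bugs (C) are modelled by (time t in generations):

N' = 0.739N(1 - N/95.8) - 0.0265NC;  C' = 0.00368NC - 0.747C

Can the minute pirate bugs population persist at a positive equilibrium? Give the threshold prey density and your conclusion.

The predator equation gives dC/dt > 0 only when N > 0.747/0.00368 = 203.
Without the predator, N → K = 95.8. Since 95.8 < 203, the predator cannot invade.

Threshold N = 203; K < 203, so no, the predator goes extinct.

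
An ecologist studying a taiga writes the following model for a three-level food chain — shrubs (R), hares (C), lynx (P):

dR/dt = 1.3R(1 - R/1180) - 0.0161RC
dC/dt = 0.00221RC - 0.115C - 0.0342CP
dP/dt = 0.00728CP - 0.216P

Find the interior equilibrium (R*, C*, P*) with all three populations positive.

R* ≈ 746, C* ≈ 29.7, P* ≈ 44.9

From dP/dt = 0: 0.00728C* = 0.216, so C* = 29.7.
From dR/dt = 0: 1.3(1 - R*/1180) = 0.0161·29.7, giving R* = 1180·(1 - 0.367) = 746.
From dC/dt = 0: 0.00221·746 - 0.115 = 0.0342P*, so P* = 1.53/0.0342 = 44.9.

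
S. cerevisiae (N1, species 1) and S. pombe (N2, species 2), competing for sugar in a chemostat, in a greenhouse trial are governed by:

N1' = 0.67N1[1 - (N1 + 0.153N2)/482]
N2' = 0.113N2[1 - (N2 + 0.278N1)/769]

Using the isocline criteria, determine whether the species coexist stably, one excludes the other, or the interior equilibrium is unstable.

stable coexistence

Compare the nullcline intercepts: K1/α12 = 482/0.153 = 3150 > K2 = 769; K2/α21 = 769/0.278 = 2770 > K1 = 482.
Since both inequalities hold, each species can invade when rare, so the interior equilibrium is stable.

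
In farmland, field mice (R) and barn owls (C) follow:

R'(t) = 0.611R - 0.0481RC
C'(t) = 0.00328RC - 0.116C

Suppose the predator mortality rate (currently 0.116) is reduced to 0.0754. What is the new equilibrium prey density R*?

At the interior fixed point, setting dC/dt = 0 with C > 0 fixes R* = (predator death rate)/(RC coefficient) — independent of the other coefficients.
With the change, R* = 0.0754/0.00328 = 23; it falls from 35.4.

R* ≈ 23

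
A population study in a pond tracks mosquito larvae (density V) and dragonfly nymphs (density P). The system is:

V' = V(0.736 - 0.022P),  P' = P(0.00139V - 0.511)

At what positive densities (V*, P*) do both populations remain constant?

V* ≈ 368, P* ≈ 33.5

Set dP/dt = 0 with P > 0: 0.00139V - 0.511 = 0, so V* = 0.511/0.00139 = 368.
Set dV/dt = 0 with V > 0: 0.736 - 0.022P = 0, so P* = 0.736/0.022 = 33.5.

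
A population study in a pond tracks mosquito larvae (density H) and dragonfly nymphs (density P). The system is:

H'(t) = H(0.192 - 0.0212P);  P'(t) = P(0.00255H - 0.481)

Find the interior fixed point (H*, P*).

H* ≈ 189, P* ≈ 9.06

Set dP/dt = 0 with P > 0: 0.00255H - 0.481 = 0, so H* = 0.481/0.00255 = 189.
Set dH/dt = 0 with H > 0: 0.192 - 0.0212P = 0, so P* = 0.192/0.0212 = 9.06.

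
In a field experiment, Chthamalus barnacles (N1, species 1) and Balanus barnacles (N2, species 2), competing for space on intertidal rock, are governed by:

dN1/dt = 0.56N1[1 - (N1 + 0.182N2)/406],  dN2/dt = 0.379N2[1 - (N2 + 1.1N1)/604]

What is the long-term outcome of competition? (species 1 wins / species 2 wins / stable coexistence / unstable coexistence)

Compare the nullcline intercepts: K1/α12 = 406/0.182 = 2230 > K2 = 604; K2/α21 = 604/1.1 = 549 > K1 = 406.
Since both inequalities hold, each species can invade when rare, so the interior equilibrium is stable.

stable coexistence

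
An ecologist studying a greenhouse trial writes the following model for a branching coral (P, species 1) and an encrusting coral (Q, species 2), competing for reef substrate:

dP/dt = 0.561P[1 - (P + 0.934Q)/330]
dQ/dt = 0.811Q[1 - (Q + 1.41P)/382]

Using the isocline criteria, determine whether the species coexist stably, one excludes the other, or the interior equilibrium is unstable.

unstable coexistence (outcome depends on initial conditions)

Compare the nullcline intercepts: K1/α12 = 330/0.934 = 353 < K2 = 382; K2/α21 = 382/1.41 = 271 < K1 = 330.
Since both are reversed, neither can invade when rare; the interior point is a saddle.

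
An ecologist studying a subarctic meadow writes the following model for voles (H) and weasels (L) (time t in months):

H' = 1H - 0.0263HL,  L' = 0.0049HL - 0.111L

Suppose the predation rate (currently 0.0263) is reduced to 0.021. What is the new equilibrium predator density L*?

L* ≈ 47.6

At the interior fixed point, setting dH/dt = 0 with H > 0 fixes L* = (prey growth rate)/(HL coefficient) — independent of the other coefficients.
With the change, L* = 1/0.021 = 47.6; it rises from 38.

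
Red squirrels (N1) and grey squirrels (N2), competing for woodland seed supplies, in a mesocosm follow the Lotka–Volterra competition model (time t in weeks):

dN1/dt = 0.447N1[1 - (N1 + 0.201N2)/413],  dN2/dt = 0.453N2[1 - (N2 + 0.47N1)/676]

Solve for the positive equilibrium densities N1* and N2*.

N1* ≈ 306, N2* ≈ 532

Setting both brackets to zero gives the nullclines N1 + 0.201N2 = 413 and 0.47N1 + N2 = 676.
Substituting N2 = 676 - 0.47N1 into the first: N1(1 - 0.201·0.47) = 413 - 0.201·676.
So N1* = 277/0.906 = 306, and then N2* = 676 - 0.47·306 = 532.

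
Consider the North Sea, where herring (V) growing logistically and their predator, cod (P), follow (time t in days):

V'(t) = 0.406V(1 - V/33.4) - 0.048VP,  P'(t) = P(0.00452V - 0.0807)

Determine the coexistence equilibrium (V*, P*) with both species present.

V* ≈ 17.9, P* ≈ 3.94

From dP/dt = 0 with P > 0: 0.00452V* = 0.0807, so V* = 17.9.
Substitute into dV/dt = 0: 0.406(1 - 17.9/33.4) = 0.048P*.
The bracket is 0.465, giving P* = 0.189/0.048 = 3.94.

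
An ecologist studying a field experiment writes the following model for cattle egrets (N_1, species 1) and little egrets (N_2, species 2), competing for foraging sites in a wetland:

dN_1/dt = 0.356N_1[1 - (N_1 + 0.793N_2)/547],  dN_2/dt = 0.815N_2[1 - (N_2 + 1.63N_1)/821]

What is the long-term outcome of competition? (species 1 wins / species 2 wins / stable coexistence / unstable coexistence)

Compare the nullcline intercepts: K1/α12 = 547/0.793 = 690 < K2 = 821; K2/α21 = 821/1.63 = 504 < K1 = 547.
Since both are reversed, neither can invade when rare; the interior point is a saddle.

unstable coexistence (outcome depends on initial conditions)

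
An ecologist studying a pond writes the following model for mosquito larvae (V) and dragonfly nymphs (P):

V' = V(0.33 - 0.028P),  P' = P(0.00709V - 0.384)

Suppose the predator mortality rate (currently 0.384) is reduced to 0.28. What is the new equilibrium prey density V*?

V* ≈ 39.5

At the interior fixed point, setting dP/dt = 0 with P > 0 fixes V* = (predator death rate)/(VP coefficient) — independent of the other coefficients.
With the change, V* = 0.28/0.00709 = 39.5; it falls from 54.2.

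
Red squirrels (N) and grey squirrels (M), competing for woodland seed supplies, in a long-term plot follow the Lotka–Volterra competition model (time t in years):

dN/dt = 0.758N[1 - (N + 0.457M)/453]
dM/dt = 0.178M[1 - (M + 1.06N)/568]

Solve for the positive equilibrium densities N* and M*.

Setting both brackets to zero gives the nullclines N + 0.457M = 453 and 1.06N + M = 568.
Substituting M = 568 - 1.06N into the first: N(1 - 0.457·1.06) = 453 - 0.457·568.
So N* = 193/0.516 = 375, and then M* = 568 - 1.06·375 = 170.

N* ≈ 375, M* ≈ 170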